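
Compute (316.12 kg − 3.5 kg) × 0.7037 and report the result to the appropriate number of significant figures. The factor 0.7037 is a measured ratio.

316.12 kg − 3.5 kg = 312.62 kg; the difference is limited to 1 decimal place (4 s.f.).
Carrying full precision, 312.62 × 0.7037 = 219.990694 kg; 0.7037 has 4 s.f., so the result keeps min(4, 4) = 4 s.f.
Rounded to 4 significant figures: 220.0 kg.

220.0 kg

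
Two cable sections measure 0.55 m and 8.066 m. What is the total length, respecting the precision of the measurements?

8.62 m

0.55 m + 8.066 m = 8.616 m.
Addition/subtraction keeps the fewest decimal places: 0.55 → 2 decimal places, 8.066 → 3 decimal places; limit is 2.
Rounded to 2 decimal places: 8.62 m.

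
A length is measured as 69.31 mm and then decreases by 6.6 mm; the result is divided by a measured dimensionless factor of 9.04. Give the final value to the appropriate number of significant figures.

6.94 mm

69.31 mm − 6.6 mm = 62.71 mm; the difference is limited to 1 decimal place (3 s.f.).
Carrying full precision, 62.71 ÷ 9.04 = 6.93694690265… mm; 9.04 has 3 s.f., so the result keeps min(3, 3) = 3 s.f.
Rounded to 3 significant figures: 6.94 mm.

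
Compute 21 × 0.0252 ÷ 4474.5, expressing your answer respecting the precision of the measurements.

21 × 0.0252 ÷ 4474.5 = 0.000118270197787…
Multiplication/division keeps the fewest significant figures: 21 → 2 s.f., 0.0252 → 3 s.f., 4474.5 → 5 s.f.; limit is 2.
Rounded to 2 significant figures: 1.2 × 10⁻⁴.

1.2 × 10⁻⁴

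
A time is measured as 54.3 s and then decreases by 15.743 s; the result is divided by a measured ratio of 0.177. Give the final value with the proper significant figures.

218 s

54.3 s − 15.743 s = 38.557 s; the difference is limited to 1 decimal place (3 s.f.).
Carrying full precision, 38.557 ÷ 0.177 = 217.836158192… s; 0.177 has 3 s.f., so the result keeps min(3, 3) = 3 s.f.
Rounded to 3 significant figures: 218 s.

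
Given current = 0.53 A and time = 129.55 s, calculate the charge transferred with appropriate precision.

69 C

charge transferred = 0.53 A × 129.55 s = 68.6615 C.
0.53 has 2 significant figures; 129.55 has 5.
Division/multiplication keeps the fewest: 2 significant figures.
Rounded: 69 C.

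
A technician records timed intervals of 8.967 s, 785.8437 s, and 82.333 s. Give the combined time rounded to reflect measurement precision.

8.967 s + 785.8437 s + 82.333 s = 877.1437 s.
Addition/subtraction keeps the fewest decimal places: 8.967 → 3 decimal places, 785.8437 → 4 decimal places, 82.333 → 3 decimal places; limit is 3.
Rounded to 3 decimal places: 877.144 s.

877.144 s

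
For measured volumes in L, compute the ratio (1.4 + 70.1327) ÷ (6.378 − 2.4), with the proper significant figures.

1.4 + 70.1327 = 71.5327, limited to 1 d.p. → 3 s.f.; 6.378 − 2.4 = 3.978, limited to 1 d.p. → 2 s.f.
Carrying full precision, 71.5327 ÷ 3.978 = 17.9820764203…; keep min(3, 2) = 2 s.f.
Rounded to 2 significant figures: 18.

18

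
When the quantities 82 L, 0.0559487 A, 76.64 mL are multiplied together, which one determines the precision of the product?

82 L

82 L → 2 s.f.; 0.0559487 A → 6 s.f.; 76.64 mL → 4 s.f.
The fewest is 2 significant figures, from 82 L.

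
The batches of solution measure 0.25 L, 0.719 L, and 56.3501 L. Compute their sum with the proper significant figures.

57.32 L

0.25 L + 0.719 L + 56.3501 L = 57.3191 L.
Addition/subtraction keeps the fewest decimal places: 0.25 → 2 decimal places, 0.719 → 3 decimal places, 56.3501 → 4 decimal places; limit is 2.
Rounded to 2 decimal places: 57.32 L.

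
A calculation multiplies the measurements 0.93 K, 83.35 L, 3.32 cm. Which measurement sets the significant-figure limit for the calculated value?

0.93 K

0.93 K → 2 s.f.; 83.35 L → 4 s.f.; 3.32 cm → 3 s.f.
The fewest is 2 significant figures, from 0.93 K.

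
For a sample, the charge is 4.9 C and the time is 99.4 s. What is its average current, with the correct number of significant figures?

0.049 A

average current = 4.9 C ÷ 99.4 s = 0.0492957746479… A.
4.9 has 2 significant figures; 99.4 has 3.
Division/multiplication keeps the fewest: 2 significant figures.
Rounded: 0.049 A.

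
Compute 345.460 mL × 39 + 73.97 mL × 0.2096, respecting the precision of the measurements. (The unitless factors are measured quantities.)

1.3 × 10^4 mL

345.460 × 39 = 13472.94 → 1.3 × 10^4 mL (2 s.f., last digit at the 10^3 place).
73.97 × 0.2096 = 15.504112 → 15.50 mL (4 s.f., last digit at the 10^-2 place).
Sum: 13488.444112 mL; keep the coarser place, 10^3.
Result: 1.3 × 10^4 mL.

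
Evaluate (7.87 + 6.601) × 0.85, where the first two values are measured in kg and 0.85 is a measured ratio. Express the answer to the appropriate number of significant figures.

12 kg

7.87 kg + 6.601 kg = 14.471 kg; the sum is limited to 2 decimal places (4 s.f.).
Carrying full precision, 14.471 × 0.85 = 12.30035 kg; 0.85 has 2 s.f., so the result keeps min(4, 2) = 2 s.f.
Rounded to 2 significant figures: 12 kg.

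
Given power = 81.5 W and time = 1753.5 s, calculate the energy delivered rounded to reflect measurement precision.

1.43 × 10^5 J

energy delivered = 81.5 W × 1753.5 s = 142910.25 J.
81.5 has 3 significant figures; 1753.5 has 5.
Division/multiplication keeps the fewest: 3 significant figures.
Rounded: 1.43 × 10^5 J.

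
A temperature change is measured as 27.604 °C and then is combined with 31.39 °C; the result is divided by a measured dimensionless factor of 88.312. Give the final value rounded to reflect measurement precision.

27.604 °C + 31.39 °C = 58.994 °C; the sum is limited to 2 decimal places (4 s.f.).
Carrying full precision, 58.994 ÷ 88.312 = 0.668017936407… °C; 88.312 has 5 s.f., so the result keeps min(4, 5) = 4 s.f.
Rounded to 4 significant figures: 0.6680 °C.

0.6680 °C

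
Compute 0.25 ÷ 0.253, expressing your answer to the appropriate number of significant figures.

0.25 ÷ 0.253 = 0.98814229249…
Multiplication/division keeps the fewest significant figures: 0.25 → 2 s.f., 0.253 → 3 s.f.; limit is 2.
Rounded to 2 significant figures: 0.99.

0.99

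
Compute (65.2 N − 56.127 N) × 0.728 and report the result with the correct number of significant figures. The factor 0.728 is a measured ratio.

6.6 N

65.2 N − 56.127 N = 9.073 N; the difference is limited to 1 decimal place (2 s.f.).
Carrying full precision, 9.073 × 0.728 = 6.605144 N; 0.728 has 3 s.f., so the result keeps min(2, 3) = 2 s.f.
Rounded to 2 significant figures: 6.6 N.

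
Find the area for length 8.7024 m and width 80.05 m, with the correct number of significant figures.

696.6 m²

area = 8.7024 m × 80.05 m = 696.62712 m².
8.7024 has 5 significant figures; 80.05 has 4.
Division/multiplication keeps the fewest: 4 significant figures.
Rounded: 696.6 m².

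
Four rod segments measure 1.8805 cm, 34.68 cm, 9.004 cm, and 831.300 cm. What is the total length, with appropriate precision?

8.7686 × 10^2 cm

1.8805 cm + 34.68 cm + 9.004 cm + 831.300 cm = 876.8645 cm.
Addition/subtraction keeps the fewest decimal places: 1.8805 → 4 decimal places, 34.68 → 2 decimal places, 9.004 → 3 decimal places, 831.300 → 3 decimal places; limit is 2.
Rounded to 2 decimal places: 8.7686 × 10^2 cm.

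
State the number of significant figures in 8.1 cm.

2

8.1: every digit is nonzero and significant.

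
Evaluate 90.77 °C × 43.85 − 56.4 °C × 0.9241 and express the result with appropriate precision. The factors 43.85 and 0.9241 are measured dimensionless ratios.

90.77 × 43.85 = 3980.2645 → 3.980 × 10³ °C (4 s.f., last digit at the 10^0 place).
56.4 × 0.9241 = 52.11924 → 52.1 °C (3 s.f., last digit at the 10^-1 place).
Difference: 3928.14526 °C; keep the coarser place, 10^0.
Result: 3928 °C.

3928 °C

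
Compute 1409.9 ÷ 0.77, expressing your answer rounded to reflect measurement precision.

1409.9 ÷ 0.77 = 1831.03896104…
Multiplication/division keeps the fewest significant figures: 1409.9 → 5 s.f., 0.77 → 2 s.f.; limit is 2.
Rounded to 2 significant figures: 1.8 × 10³.

1.8 × 10³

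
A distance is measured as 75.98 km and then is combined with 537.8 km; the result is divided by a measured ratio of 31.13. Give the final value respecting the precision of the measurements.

75.98 km + 537.8 km = 613.78 km; the sum is limited to 1 decimal place (4 s.f.).
Carrying full precision, 613.78 ÷ 31.13 = 19.7166720206… km; 31.13 has 4 s.f., so the result keeps min(4, 4) = 4 s.f.
Rounded to 4 significant figures: 19.72 km.

19.72 km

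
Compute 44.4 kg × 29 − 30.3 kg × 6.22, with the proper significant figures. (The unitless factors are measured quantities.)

44.4 × 29 = 1287.6 → 1.3 × 10^3 kg (2 s.f., last digit at the 10^2 place).
30.3 × 6.22 = 188.466 → 188 kg (3 s.f., last digit at the 10^0 place).
Difference: 1099.134 kg; keep the coarser place, 10^2.
Result: 1.1 × 10^3 kg.

1.1 × 10^3 kg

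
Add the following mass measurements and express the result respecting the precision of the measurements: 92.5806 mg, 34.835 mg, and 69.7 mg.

197.1 mg

92.5806 mg + 34.835 mg + 69.7 mg = 197.1156 mg.
Addition/subtraction keeps the fewest decimal places: 92.5806 → 4 decimal places, 34.835 → 3 decimal places, 69.7 → 1 decimal place; limit is 1.
Rounded to 1 decimal place: 197.1 mg.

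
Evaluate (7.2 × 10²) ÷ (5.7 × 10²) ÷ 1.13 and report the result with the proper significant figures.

1.1

(7.2 × 10²) ÷ (5.7 × 10²) ÷ 1.13 = 1.1178388449…
Multiplication/division keeps the fewest significant figures: 7.2 × 10² → 2 s.f., 5.7 × 10² → 2 s.f., 1.13 → 3 s.f.; limit is 2.
Rounded to 2 significant figures: 1.1.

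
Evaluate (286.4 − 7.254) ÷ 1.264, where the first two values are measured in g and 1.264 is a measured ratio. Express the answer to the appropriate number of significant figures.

220.8 g

286.4 g − 7.254 g = 279.146 g; the difference is limited to 1 decimal place (4 s.f.).
Carrying full precision, 279.146 ÷ 1.264 = 220.84335443… g; 1.264 has 4 s.f., so the result keeps min(4, 4) = 4 s.f.
Rounded to 4 significant figures: 220.8 g.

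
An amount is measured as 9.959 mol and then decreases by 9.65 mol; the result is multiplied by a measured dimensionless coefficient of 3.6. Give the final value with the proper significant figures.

1.1 mol

9.959 mol − 9.65 mol = 0.309 mol; the difference is limited to 2 decimal places (2 s.f.).
Carrying full precision, 0.309 × 3.6 = 1.1124 mol; 3.6 has 2 s.f., so the result keeps min(2, 2) = 2 s.f.
Rounded to 2 significant figures: 1.1 mol.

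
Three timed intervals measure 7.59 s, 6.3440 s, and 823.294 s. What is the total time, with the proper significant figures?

837.23 s

7.59 s + 6.3440 s + 823.294 s = 837.2280 s.
Addition/subtraction keeps the fewest decimal places: 7.59 → 2 decimal places, 6.3440 → 4 decimal places, 823.294 → 3 decimal places; limit is 2.
Rounded to 2 decimal places: 837.23 s.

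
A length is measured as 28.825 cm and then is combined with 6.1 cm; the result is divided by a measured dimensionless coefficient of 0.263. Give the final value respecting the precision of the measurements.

133 cm

28.825 cm + 6.1 cm = 34.925 cm; the sum is limited to 1 decimal place (3 s.f.).
Carrying full precision, 34.925 ÷ 0.263 = 132.794676806… cm; 0.263 has 3 s.f., so the result keeps min(3, 3) = 3 s.f.
Rounded to 3 significant figures: 133 cm.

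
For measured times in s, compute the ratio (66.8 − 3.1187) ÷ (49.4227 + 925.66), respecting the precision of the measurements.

0.0653

66.8 − 3.1187 = 63.6813, limited to 1 d.p. → 3 s.f.; 49.4227 + 925.66 = 975.0827, limited to 2 d.p. → 5 s.f.
Carrying full precision, 63.6813 ÷ 975.0827 = 0.065308614336…; keep min(3, 5) = 3 s.f.
Rounded to 3 significant figures: 0.0653.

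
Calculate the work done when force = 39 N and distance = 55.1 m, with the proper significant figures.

work done = 39 N × 55.1 m = 2148.9 J.
39 has 2 significant figures; 55.1 has 3.
Division/multiplication keeps the fewest: 2 significant figures.
Rounded: 2.1 × 10^3 J.

2.1 × 10^3 J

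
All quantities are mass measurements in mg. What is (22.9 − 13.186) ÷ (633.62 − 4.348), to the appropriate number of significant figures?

1.5 × 10⁻²

22.9 − 13.186 = 9.714, limited to 1 d.p. → 2 s.f.; 633.62 − 4.348 = 629.272, limited to 2 d.p. → 5 s.f.
Carrying full precision, 9.714 ÷ 629.272 = 0.0154368857982…; keep min(2, 5) = 2 s.f.
Rounded to 2 significant figures: 1.5 × 10⁻².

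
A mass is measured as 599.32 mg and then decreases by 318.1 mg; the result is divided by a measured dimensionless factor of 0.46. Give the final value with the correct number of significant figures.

599.32 mg − 318.1 mg = 281.22 mg; the difference is limited to 1 decimal place (4 s.f.).
Carrying full precision, 281.22 ÷ 0.46 = 611.347826087… mg; 0.46 has 2 s.f., so the result keeps min(4, 2) = 2 s.f.
Rounded to 2 significant figures: 6.1 × 10^2 mg.

6.1 × 10^2 mg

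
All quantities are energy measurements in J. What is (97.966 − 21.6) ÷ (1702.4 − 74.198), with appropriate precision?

0.0469

97.966 − 21.6 = 76.366, limited to 1 d.p. → 3 s.f.; 1702.4 − 74.198 = 1628.202, limited to 1 d.p. → 5 s.f.
Carrying full precision, 76.366 ÷ 1628.202 = 0.0469020428669…; keep min(3, 5) = 3 s.f.
Rounded to 3 significant figures: 0.0469.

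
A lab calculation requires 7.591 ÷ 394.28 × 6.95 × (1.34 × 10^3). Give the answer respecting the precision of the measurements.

179

7.591 ÷ 394.28 × 6.95 × (1.34 × 10^3) = 179.3014685…
Multiplication/division keeps the fewest significant figures: 7.591 → 4 s.f., 394.28 → 5 s.f., 6.95 → 3 s.f., 1.34 × 10^3 → 3 s.f.; limit is 3.
Rounded to 3 significant figures: 179.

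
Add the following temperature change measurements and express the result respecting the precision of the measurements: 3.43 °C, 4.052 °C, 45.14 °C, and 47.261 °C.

99.88 °C

3.43 °C + 4.052 °C + 45.14 °C + 47.261 °C = 99.883 °C.
Addition/subtraction keeps the fewest decimal places: 3.43 → 2 decimal places, 4.052 → 3 decimal places, 45.14 → 2 decimal places, 47.261 → 3 decimal places; limit is 2.
Rounded to 2 decimal places: 99.88 °C.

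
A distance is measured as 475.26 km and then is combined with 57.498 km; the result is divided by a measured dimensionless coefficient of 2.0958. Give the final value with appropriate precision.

475.26 km + 57.498 km = 532.758 km; the sum is limited to 2 decimal places (5 s.f.).
Carrying full precision, 532.758 ÷ 2.0958 = 254.202691096… km; 2.0958 has 5 s.f., so the result keeps min(5, 5) = 5 s.f.
Rounded to 5 significant figures: 254.20 km.

254.20 km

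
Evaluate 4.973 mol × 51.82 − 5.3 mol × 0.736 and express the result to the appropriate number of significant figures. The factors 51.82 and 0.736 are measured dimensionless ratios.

253.8 mol

4.973 × 51.82 = 257.70086 → 2.577 × 10² mol (4 s.f., last digit at the 10^-1 place).
5.3 × 0.736 = 3.9008 → 3.9 mol (2 s.f., last digit at the 10^-1 place).
Difference: 253.80006 mol; keep the coarser place, 10^-1.
Result: 253.8 mol.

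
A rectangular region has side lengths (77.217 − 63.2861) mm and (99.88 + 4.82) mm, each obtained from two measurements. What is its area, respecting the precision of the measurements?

1.4586 × 10^3 mm²

77.217 − 63.2861 = 13.9309, limited to 3 d.p. → 5 s.f.; 99.88 + 4.82 = 104.70, limited to 2 d.p. → 5 s.f.
Carrying full precision, 13.9309 × 104.70 = 1458.56523; keep min(5, 5) = 5 s.f.
Rounded to 5 significant figures: 1.4586 × 10^3 mm².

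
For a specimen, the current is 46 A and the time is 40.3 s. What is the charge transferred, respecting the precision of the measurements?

charge transferred = 46 A × 40.3 s = 1853.8 C.
46 has 2 significant figures; 40.3 has 3.
Division/multiplication keeps the fewest: 2 significant figures.
Rounded: 1.9 × 10^3 C.

1.9 × 10^3 C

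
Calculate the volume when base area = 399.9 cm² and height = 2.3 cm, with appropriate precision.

9.2 × 10² cm³

volume = 399.9 cm² × 2.3 cm = 919.77 cm³.
399.9 has 4 significant figures; 2.3 has 2.
Division/multiplication keeps the fewest: 2 significant figures.
Rounded: 9.2 × 10² cm³.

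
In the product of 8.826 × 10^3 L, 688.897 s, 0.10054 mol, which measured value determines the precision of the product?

8.826 × 10^3 L → 4 s.f.; 688.897 s → 6 s.f.; 0.10054 mol → 5 s.f.
The fewest is 4 significant figures, from 8.826 × 10^3 L.

8.826 × 10^3 L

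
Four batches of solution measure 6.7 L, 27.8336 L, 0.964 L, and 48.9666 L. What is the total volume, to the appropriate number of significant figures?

6.7 L + 27.8336 L + 0.964 L + 48.9666 L = 84.4642 L.
Addition/subtraction keeps the fewest decimal places: 6.7 → 1 decimal place, 27.8336 → 4 decimal places, 0.964 → 3 decimal places, 48.9666 → 4 decimal places; limit is 1.
Rounded to 1 decimal place: 84.5 L.

84.5 L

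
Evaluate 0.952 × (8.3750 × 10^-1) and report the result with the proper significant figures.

0.952 × (8.3750 × 10^-1) = 0.7973
Multiplication/division keeps the fewest significant figures: 0.952 → 3 s.f., 8.3750 × 10^-1 → 5 s.f.; limit is 3.
Rounded to 3 significant figures: 0.797.

0.797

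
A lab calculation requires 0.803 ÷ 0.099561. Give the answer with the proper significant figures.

8.07

0.803 ÷ 0.099561 = 8.06540713733…
Multiplication/division keeps the fewest significant figures: 0.803 → 3 s.f., 0.099561 → 5 s.f.; limit is 3.
Rounded to 3 significant figures: 8.07.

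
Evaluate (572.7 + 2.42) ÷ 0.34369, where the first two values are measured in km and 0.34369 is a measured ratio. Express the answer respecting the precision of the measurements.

572.7 km + 2.42 km = 575.12 km; the sum is limited to 1 decimal place (4 s.f.).
Carrying full precision, 575.12 ÷ 0.34369 = 1673.36844249… km; 0.34369 has 5 s.f., so the result keeps min(4, 5) = 4 s.f.
Rounded to 4 significant figures: 1673 km.

1673 km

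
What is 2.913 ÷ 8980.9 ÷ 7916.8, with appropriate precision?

4.097 × 10^-8

2.913 ÷ 8980.9 ÷ 7916.8 = 4.09704704045 × 10^-8…
Multiplication/division keeps the fewest significant figures: 2.913 → 4 s.f., 8980.9 → 5 s.f., 7916.8 → 5 s.f.; limit is 4.
Rounded to 4 significant figures: 4.097 × 10^-8.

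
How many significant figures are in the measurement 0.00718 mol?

3

0.00718: leading zeros are not significant.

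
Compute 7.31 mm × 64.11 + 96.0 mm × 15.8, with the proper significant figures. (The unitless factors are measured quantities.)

1.99 × 10^3 mm

7.31 × 64.11 = 468.6441 → 469 mm (3 s.f., last digit at the 10^0 place).
96.0 × 15.8 = 1516.8 → 1.52 × 10^3 mm (3 s.f., last digit at the 10^1 place).
Sum: 1985.4441 mm; keep the coarser place, 10^1.
Result: 1.99 × 10^3 mm.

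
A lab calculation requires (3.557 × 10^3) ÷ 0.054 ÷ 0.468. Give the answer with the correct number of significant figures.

(3.557 × 10^3) ÷ 0.054 ÷ 0.468 = 140748.654638…
Multiplication/division keeps the fewest significant figures: 3.557 × 10^3 → 4 s.f., 0.054 → 2 s.f., 0.468 → 3 s.f.; limit is 2.
Rounded to 2 significant figures: 1.4 × 10^5.

1.4 × 10^5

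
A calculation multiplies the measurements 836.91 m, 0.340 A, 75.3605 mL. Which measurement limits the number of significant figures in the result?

836.91 m → 5 s.f.; 0.340 A → 3 s.f.; 75.3605 mL → 6 s.f.
The fewest is 3 significant figures, from 0.340 A.

0.340 A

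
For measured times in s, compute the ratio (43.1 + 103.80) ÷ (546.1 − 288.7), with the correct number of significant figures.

43.1 + 103.80 = 146.90, limited to 1 d.p. → 4 s.f.; 546.1 − 288.7 = 257.4, limited to 1 d.p. → 4 s.f.
Carrying full precision, 146.90 ÷ 257.4 = 0.570707070707…; keep min(4, 4) = 4 s.f.
Rounded to 4 significant figures: 0.5707.

0.5707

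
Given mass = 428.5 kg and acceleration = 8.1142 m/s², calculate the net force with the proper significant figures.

net force = 428.5 kg × 8.1142 m/s² = 3476.9347 N.
428.5 has 4 significant figures; 8.1142 has 5.
Division/multiplication keeps the fewest: 4 significant figures.
Rounded: 3.477 × 10^3 N.

3.477 × 10^3 N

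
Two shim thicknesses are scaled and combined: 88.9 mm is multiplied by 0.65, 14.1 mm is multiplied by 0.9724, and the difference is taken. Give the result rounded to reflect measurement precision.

88.9 × 0.65 = 57.785 → 58 mm (2 s.f., last digit at the 10^0 place).
14.1 × 0.9724 = 13.71084 → 13.7 mm (3 s.f., last digit at the 10^-1 place).
Difference: 44.07416 mm; keep the coarser place, 10^0.
Result: 44 mm.

44 mm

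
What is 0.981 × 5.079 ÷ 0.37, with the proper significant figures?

0.981 × 5.079 ÷ 0.37 = 13.4662135135…
Multiplication/division keeps the fewest significant figures: 0.981 → 3 s.f., 5.079 → 4 s.f., 0.37 → 2 s.f.; limit is 2.
Rounded to 2 significant figures: 13.

13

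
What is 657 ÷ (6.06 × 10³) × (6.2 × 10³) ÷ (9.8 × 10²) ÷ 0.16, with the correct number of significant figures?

657 ÷ (6.06 × 10³) × (6.2 × 10³) ÷ (9.8 × 10²) ÷ 0.16 = 4.28685087897…
Multiplication/division keeps the fewest significant figures: 657 → 3 s.f., 6.06 × 10³ → 3 s.f., 6.2 × 10³ → 2 s.f., 9.8 × 10² → 2 s.f., 0.16 → 2 s.f.; limit is 2.
Rounded to 2 significant figures: 4.3.

4.3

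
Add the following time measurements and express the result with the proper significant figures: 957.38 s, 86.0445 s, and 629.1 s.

1672.5 s

957.38 s + 86.0445 s + 629.1 s = 1672.5245 s.
Addition/subtraction keeps the fewest decimal places: 957.38 → 2 decimal places, 86.0445 → 4 decimal places, 629.1 → 1 decimal place; limit is 1.
Rounded to 1 decimal place: 1672.5 s.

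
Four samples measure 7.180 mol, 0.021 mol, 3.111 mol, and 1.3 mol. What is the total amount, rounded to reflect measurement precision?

11.6 mol

7.180 mol + 0.021 mol + 3.111 mol + 1.3 mol = 11.612 mol.
Addition/subtraction keeps the fewest decimal places: 7.180 → 3 decimal places, 0.021 → 3 decimal places, 3.111 → 3 decimal places, 1.3 → 1 decimal place; limit is 1.
Rounded to 1 decimal place: 11.6 mol.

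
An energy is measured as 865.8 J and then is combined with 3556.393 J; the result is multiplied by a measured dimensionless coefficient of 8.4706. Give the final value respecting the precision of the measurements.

37459 J

865.8 J + 3556.393 J = 4422.193 J; the sum is limited to 1 decimal place (5 s.f.).
Carrying full precision, 4422.193 × 8.4706 = 37458.6280258 J; 8.4706 has 5 s.f., so the result keeps min(5, 5) = 5 s.f.
Rounded to 5 significant figures: 37459 J.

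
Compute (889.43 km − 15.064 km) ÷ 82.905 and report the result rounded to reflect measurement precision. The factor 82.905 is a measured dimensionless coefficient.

10.547 km

889.43 km − 15.064 km = 874.366 km; the difference is limited to 2 decimal places (5 s.f.).
Carrying full precision, 874.366 ÷ 82.905 = 10.5466015319… km; 82.905 has 5 s.f., so the result keeps min(5, 5) = 5 s.f.
Rounded to 5 significant figures: 10.547 km.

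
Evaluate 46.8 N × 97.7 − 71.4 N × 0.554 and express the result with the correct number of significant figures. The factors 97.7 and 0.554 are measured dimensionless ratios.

4.53 × 10^3 N

46.8 × 97.7 = 4572.36 → 4.57 × 10^3 N (3 s.f., last digit at the 10^1 place).
71.4 × 0.554 = 39.5556 → 39.6 N (3 s.f., last digit at the 10^-1 place).
Difference: 4532.8044 N; keep the coarser place, 10^1.
Result: 4.53 × 10^3 N.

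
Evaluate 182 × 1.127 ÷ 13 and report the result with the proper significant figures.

182 × 1.127 ÷ 13 = 15.778
Multiplication/division keeps the fewest significant figures: 182 → 3 s.f., 1.127 → 4 s.f., 13 → 2 s.f.; limit is 2.
Rounded to 2 significant figures: 16.

16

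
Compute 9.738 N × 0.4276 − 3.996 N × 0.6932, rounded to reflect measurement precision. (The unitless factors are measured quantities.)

9.738 × 0.4276 = 4.1639688 → 4.164 N (4 s.f., last digit at the 10^-3 place).
3.996 × 0.6932 = 2.7700272 → 2.770 N (4 s.f., last digit at the 10^-3 place).
Difference: 1.3939416 N; keep the coarser place, 10^-3.
Result: 1.394 N.

1.394 N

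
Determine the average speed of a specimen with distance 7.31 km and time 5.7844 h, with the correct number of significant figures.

1.26 km/h

average speed = 7.31 km ÷ 5.7844 h = 1.2637438628… km/h.
7.31 has 3 significant figures; 5.7844 has 5.
Division/multiplication keeps the fewest: 3 significant figures.
Rounded: 1.26 km/h.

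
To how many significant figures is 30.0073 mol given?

6

30.0073: zeros between nonzero digits are significant.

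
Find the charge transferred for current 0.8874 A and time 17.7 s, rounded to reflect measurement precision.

charge transferred = 0.8874 A × 17.7 s = 15.70698 C.
0.8874 has 4 significant figures; 17.7 has 3.
Division/multiplication keeps the fewest: 3 significant figures.
Rounded: 15.7 C.

15.7 C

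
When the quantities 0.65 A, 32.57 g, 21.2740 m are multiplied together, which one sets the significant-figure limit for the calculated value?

0.65 A → 2 s.f.; 32.57 g → 4 s.f.; 21.2740 m → 6 s.f.
The fewest is 2 significant figures, from 0.65 A.

0.65 A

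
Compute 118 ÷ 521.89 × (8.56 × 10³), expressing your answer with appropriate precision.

1.94 × 10³

118 ÷ 521.89 × (8.56 × 10³) = 1935.42700569…
Multiplication/division keeps the fewest significant figures: 118 → 3 s.f., 521.89 → 5 s.f., 8.56 × 10³ → 3 s.f.; limit is 3.
Rounded to 3 significant figures: 1.94 × 10³.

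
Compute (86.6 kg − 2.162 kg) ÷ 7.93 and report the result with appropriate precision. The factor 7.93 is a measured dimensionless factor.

10.6 kg

86.6 kg − 2.162 kg = 84.438 kg; the difference is limited to 1 decimal place (3 s.f.).
Carrying full precision, 84.438 ÷ 7.93 = 10.6479192938… kg; 7.93 has 3 s.f., so the result keeps min(3, 3) = 3 s.f.
Rounded to 3 significant figures: 10.6 kg.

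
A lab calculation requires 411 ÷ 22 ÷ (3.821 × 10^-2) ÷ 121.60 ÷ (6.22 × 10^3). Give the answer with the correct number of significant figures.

6.5 × 10^-4

411 ÷ 22 ÷ (3.821 × 10^-2) ÷ 121.60 ÷ (6.22 × 10^3) = 0.000646424999456…
Multiplication/division keeps the fewest significant figures: 411 → 3 s.f., 22 → 2 s.f., 3.821 × 10^-2 → 4 s.f., 121.60 → 5 s.f., 6.22 × 10^3 → 3 s.f.; limit is 2.
Rounded to 2 significant figures: 6.5 × 10^-4.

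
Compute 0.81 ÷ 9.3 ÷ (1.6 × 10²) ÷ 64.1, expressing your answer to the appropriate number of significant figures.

0.81 ÷ 9.3 ÷ (1.6 × 10²) ÷ 64.1 = 0.00000849227517488…
Multiplication/division keeps the fewest significant figures: 0.81 → 2 s.f., 9.3 → 2 s.f., 1.6 × 10² → 2 s.f., 64.1 → 3 s.f.; limit is 2.
Rounded to 2 significant figures: 8.5 × 10⁻⁶.

8.5 × 10⁻⁶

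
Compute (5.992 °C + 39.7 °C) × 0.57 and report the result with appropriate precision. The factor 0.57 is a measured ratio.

5.992 °C + 39.7 °C = 45.692 °C; the sum is limited to 1 decimal place (3 s.f.).
Carrying full precision, 45.692 × 0.57 = 26.04444 °C; 0.57 has 2 s.f., so the result keeps min(3, 2) = 2 s.f.
Rounded to 2 significant figures: 26 °C.

26 °C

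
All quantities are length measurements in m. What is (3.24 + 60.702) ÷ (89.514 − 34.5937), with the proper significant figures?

3.24 + 60.702 = 63.942, limited to 2 d.p. → 4 s.f.; 89.514 − 34.5937 = 54.9203, limited to 3 d.p. → 5 s.f.
Carrying full precision, 63.942 ÷ 54.9203 = 1.16426894973…; keep min(4, 5) = 4 s.f.
Rounded to 4 significant figures: 1.164.

1.164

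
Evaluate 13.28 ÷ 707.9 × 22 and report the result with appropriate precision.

4.1 × 10^-1

13.28 ÷ 707.9 × 22 = 0.412713660121…
Multiplication/division keeps the fewest significant figures: 13.28 → 4 s.f., 707.9 → 4 s.f., 22 → 2 s.f.; limit is 2.
Rounded to 2 significant figures: 4.1 × 10^-1.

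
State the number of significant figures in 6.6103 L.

5

6.6103: zeros between nonzero digits are significant.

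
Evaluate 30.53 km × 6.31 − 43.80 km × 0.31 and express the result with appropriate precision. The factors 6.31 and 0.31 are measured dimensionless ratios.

1.79 × 10^2 km

30.53 × 6.31 = 192.6443 → 193 km (3 s.f., last digit at the 10^0 place).
43.80 × 0.31 = 13.578 → 14 km (2 s.f., last digit at the 10^0 place).
Difference: 179.0663 km; keep the coarser place, 10^0.
Result: 1.79 × 10^2 km.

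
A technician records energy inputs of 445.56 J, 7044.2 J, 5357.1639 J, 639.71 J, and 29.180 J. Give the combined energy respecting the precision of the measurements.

445.56 J + 7044.2 J + 5357.1639 J + 639.71 J + 29.180 J = 13515.8139 J.
Addition/subtraction keeps the fewest decimal places: 445.56 → 2 decimal places, 7044.2 → 1 decimal place, 5357.1639 → 4 decimal places, 639.71 → 2 decimal places, 29.180 → 3 decimal places; limit is 1.
Rounded to 1 decimal place: 13515.8 J.

13515.8 J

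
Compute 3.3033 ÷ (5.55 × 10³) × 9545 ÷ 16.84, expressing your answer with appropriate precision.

3.3033 ÷ (5.55 × 10³) × 9545 ÷ 16.84 = 0.337356342685…
Multiplication/division keeps the fewest significant figures: 3.3033 → 5 s.f., 5.55 × 10³ → 3 s.f., 9545 → 4 s.f., 16.84 → 4 s.f.; limit is 3.
Rounded to 3 significant figures: 0.337.

0.337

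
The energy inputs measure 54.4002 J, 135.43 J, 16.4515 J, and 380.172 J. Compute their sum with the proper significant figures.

54.4002 J + 135.43 J + 16.4515 J + 380.172 J = 586.4537 J.
Addition/subtraction keeps the fewest decimal places: 54.4002 → 4 decimal places, 135.43 → 2 decimal places, 16.4515 → 4 decimal places, 380.172 → 3 decimal places; limit is 2.
Rounded to 2 decimal places: 586.45 J.

586.45 J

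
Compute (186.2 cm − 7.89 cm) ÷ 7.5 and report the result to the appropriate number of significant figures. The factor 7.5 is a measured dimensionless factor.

24 cm

186.2 cm − 7.89 cm = 178.31 cm; the difference is limited to 1 decimal place (4 s.f.).
Carrying full precision, 178.31 ÷ 7.5 = 23.7746666667… cm; 7.5 has 2 s.f., so the result keeps min(4, 2) = 2 s.f.
Rounded to 2 significant figures: 24 cm.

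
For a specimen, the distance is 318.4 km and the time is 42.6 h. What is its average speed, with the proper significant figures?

7.47 km/h

average speed = 318.4 km ÷ 42.6 h = 7.47417840376… km/h.
318.4 has 4 significant figures; 42.6 has 3.
Division/multiplication keeps the fewest: 3 significant figures.
Rounded: 7.47 km/h.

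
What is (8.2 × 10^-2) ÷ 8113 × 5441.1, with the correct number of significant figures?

(8.2 × 10^-2) ÷ 8113 × 5441.1 = 0.0549944779983…
Multiplication/division keeps the fewest significant figures: 8.2 × 10^-2 → 2 s.f., 8113 → 4 s.f., 5441.1 → 5 s.f.; limit is 2.
Rounded to 2 significant figures: 0.055.

0.055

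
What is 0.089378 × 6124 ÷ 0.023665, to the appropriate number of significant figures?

2.313 × 10⁴

0.089378 × 6124 ÷ 0.023665 = 23129.1304458…
Multiplication/division keeps the fewest significant figures: 0.089378 → 5 s.f., 6124 → 4 s.f., 0.023665 → 5 s.f.; limit is 4.
Rounded to 4 significant figures: 2.313 × 10⁴.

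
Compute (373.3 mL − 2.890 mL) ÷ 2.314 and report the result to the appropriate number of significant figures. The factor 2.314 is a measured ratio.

373.3 mL − 2.890 mL = 370.410 mL; the difference is limited to 1 decimal place (4 s.f.).
Carrying full precision, 370.410 ÷ 2.314 = 160.07346586… mL; 2.314 has 4 s.f., so the result keeps min(4, 4) = 4 s.f.
Rounded to 4 significant figures: 160.1 mL.

160.1 mL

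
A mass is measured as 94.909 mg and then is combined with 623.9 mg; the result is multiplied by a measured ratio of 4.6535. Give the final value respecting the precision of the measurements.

94.909 mg + 623.9 mg = 718.809 mg; the sum is limited to 1 decimal place (4 s.f.).
Carrying full precision, 718.809 × 4.6535 = 3344.9776815 mg; 4.6535 has 5 s.f., so the result keeps min(4, 5) = 4 s.f.
Rounded to 4 significant figures: 3345 mg.

3345 mg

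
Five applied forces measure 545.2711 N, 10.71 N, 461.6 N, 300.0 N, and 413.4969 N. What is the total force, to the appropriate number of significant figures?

1731.1 N

545.2711 N + 10.71 N + 461.6 N + 300.0 N + 413.4969 N = 1731.0780 N.
Addition/subtraction keeps the fewest decimal places: 545.2711 → 4 decimal places, 10.71 → 2 decimal places, 461.6 → 1 decimal place, 300.0 → 1 decimal place, 413.4969 → 4 decimal places; limit is 1.
Rounded to 1 decimal place: 1731.1 N.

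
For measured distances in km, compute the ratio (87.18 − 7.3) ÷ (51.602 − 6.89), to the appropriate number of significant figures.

1.79

87.18 − 7.3 = 79.88, limited to 1 d.p. → 3 s.f.; 51.602 − 6.89 = 44.712, limited to 2 d.p. → 4 s.f.
Carrying full precision, 79.88 ÷ 44.712 = 1.78654499911…; keep min(3, 4) = 3 s.f.
Rounded to 3 significant figures: 1.79.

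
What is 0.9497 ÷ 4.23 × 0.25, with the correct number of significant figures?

0.9497 ÷ 4.23 × 0.25 = 0.0561288416076…
Multiplication/division keeps the fewest significant figures: 0.9497 → 4 s.f., 4.23 → 3 s.f., 0.25 → 2 s.f.; limit is 2.
Rounded to 2 significant figures: 0.056.

0.056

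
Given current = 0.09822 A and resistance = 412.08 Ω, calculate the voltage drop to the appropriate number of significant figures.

40.47 V

voltage drop = 0.09822 A × 412.08 Ω = 40.4744976 V.
0.09822 has 4 significant figures; 412.08 has 5.
Division/multiplication keeps the fewest: 4 significant figures.
Rounded: 40.47 V.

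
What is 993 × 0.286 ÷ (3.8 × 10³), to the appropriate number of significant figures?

0.075

993 × 0.286 ÷ (3.8 × 10³) = 0.0747363157895…
Multiplication/division keeps the fewest significant figures: 993 → 3 s.f., 0.286 → 3 s.f., 3.8 × 10³ → 2 s.f.; limit is 2.
Rounded to 2 significant figures: 0.075.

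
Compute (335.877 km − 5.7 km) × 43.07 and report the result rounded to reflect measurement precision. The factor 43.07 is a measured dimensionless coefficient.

335.877 km − 5.7 km = 330.177 km; the difference is limited to 1 decimal place (4 s.f.).
Carrying full precision, 330.177 × 43.07 = 14220.72339 km; 43.07 has 4 s.f., so the result keeps min(4, 4) = 4 s.f.
Rounded to 4 significant figures: 1.422 × 10⁴ km.

1.422 × 10⁴ km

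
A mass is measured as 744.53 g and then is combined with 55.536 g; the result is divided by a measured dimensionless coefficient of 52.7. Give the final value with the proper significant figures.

15.2 g

744.53 g + 55.536 g = 800.066 g; the sum is limited to 2 decimal places (5 s.f.).
Carrying full precision, 800.066 ÷ 52.7 = 15.1815180266… g; 52.7 has 3 s.f., so the result keeps min(5, 3) = 3 s.f.
Rounded to 3 significant figures: 15.2 g.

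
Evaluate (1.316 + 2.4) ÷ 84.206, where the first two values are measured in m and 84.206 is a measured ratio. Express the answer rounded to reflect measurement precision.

0.044 m

1.316 m + 2.4 m = 3.716 m; the sum is limited to 1 decimal place (2 s.f.).
Carrying full precision, 3.716 ÷ 84.206 = 0.0441298719806… m; 84.206 has 5 s.f., so the result keeps min(2, 5) = 2 s.f.
Rounded to 2 significant figures: 0.044 m.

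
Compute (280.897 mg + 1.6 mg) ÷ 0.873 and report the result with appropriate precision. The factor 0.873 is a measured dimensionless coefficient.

280.897 mg + 1.6 mg = 282.497 mg; the sum is limited to 1 decimal place (4 s.f.).
Carrying full precision, 282.497 ÷ 0.873 = 323.593356243… mg; 0.873 has 3 s.f., so the result keeps min(4, 3) = 3 s.f.
Rounded to 3 significant figures: 324 mg.

324 mg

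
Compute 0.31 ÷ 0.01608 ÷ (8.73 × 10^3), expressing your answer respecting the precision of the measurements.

0.31 ÷ 0.01608 ÷ (8.73 × 10^3) = 0.00220831694905…
Multiplication/division keeps the fewest significant figures: 0.31 → 2 s.f., 0.01608 → 4 s.f., 8.73 × 10^3 → 3 s.f.; limit is 2.
Rounded to 2 significant figures: 0.0022.

0.0022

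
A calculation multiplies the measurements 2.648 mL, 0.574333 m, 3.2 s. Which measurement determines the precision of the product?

2.648 mL → 4 s.f.; 0.574333 m → 6 s.f.; 3.2 s → 2 s.f.
The fewest is 2 significant figures, from 3.2 s.

3.2 s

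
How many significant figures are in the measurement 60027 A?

60027: zeros between nonzero digits are significant.

5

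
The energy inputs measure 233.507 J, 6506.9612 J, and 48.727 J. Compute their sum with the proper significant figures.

233.507 J + 6506.9612 J + 48.727 J = 6789.1952 J.
Addition/subtraction keeps the fewest decimal places: 233.507 → 3 decimal places, 6506.9612 → 4 decimal places, 48.727 → 3 decimal places; limit is 3.
Rounded to 3 decimal places: 6789.195 J.

6789.195 J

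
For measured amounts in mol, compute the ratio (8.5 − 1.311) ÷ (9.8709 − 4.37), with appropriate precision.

1.3

8.5 − 1.311 = 7.189, limited to 1 d.p. → 2 s.f.; 9.8709 − 4.37 = 5.5009, limited to 2 d.p. → 3 s.f.
Carrying full precision, 7.189 ÷ 5.5009 = 1.30687705648…; keep min(2, 3) = 2 s.f.
Rounded to 2 significant figures: 1.3.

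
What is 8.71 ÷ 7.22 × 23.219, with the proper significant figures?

8.71 ÷ 7.22 × 23.219 = 28.010732687…
Multiplication/division keeps the fewest significant figures: 8.71 → 3 s.f., 7.22 → 3 s.f., 23.219 → 5 s.f.; limit is 3.
Rounded to 3 significant figures: 28.0.

28.0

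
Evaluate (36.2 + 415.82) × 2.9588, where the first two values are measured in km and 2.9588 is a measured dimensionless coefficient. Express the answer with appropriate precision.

36.2 km + 415.82 km = 452.02 km; the sum is limited to 1 decimal place (4 s.f.).
Carrying full precision, 452.02 × 2.9588 = 1337.436776 km; 2.9588 has 5 s.f., so the result keeps min(4, 5) = 4 s.f.
Rounded to 4 significant figures: 1337 km.

1337 km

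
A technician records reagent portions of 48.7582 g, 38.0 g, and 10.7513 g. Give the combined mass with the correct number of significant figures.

97.5 g

48.7582 g + 38.0 g + 10.7513 g = 97.5095 g.
Addition/subtraction keeps the fewest decimal places: 48.7582 → 4 decimal places, 38.0 → 1 decimal place, 10.7513 → 4 decimal places; limit is 1.
Rounded to 1 decimal place: 97.5 g.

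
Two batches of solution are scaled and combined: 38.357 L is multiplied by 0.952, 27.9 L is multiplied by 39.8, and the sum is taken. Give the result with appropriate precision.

1.15 × 10³ L

38.357 × 0.952 = 36.515864 → 36.5 L (3 s.f., last digit at the 10^-1 place).
27.9 × 39.8 = 1110.42 → 1.11 × 10³ L (3 s.f., last digit at the 10^1 place).
Sum: 1146.935864 L; keep the coarser place, 10^1.
Result: 1.15 × 10³ L.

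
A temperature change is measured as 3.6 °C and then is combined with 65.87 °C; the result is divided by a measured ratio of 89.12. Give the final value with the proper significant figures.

0.780 °C

3.6 °C + 65.87 °C = 69.47 °C; the sum is limited to 1 decimal place (3 s.f.).
Carrying full precision, 69.47 ÷ 89.12 = 0.779510771993… °C; 89.12 has 4 s.f., so the result keeps min(3, 4) = 3 s.f.
Rounded to 3 significant figures: 0.780 °C.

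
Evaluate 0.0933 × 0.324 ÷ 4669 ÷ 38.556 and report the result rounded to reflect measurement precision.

0.0933 × 0.324 ÷ 4669 ÷ 38.556 = 1.67923241261 × 10^-7…
Multiplication/division keeps the fewest significant figures: 0.0933 → 3 s.f., 0.324 → 3 s.f., 4669 → 4 s.f., 38.556 → 5 s.f.; limit is 3.
Rounded to 3 significant figures: 1.68 × 10^-7.

1.68 × 10^-7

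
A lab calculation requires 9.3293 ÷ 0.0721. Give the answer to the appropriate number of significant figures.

1.29 × 10²

9.3293 ÷ 0.0721 = 129.393897365…
Multiplication/division keeps the fewest significant figures: 9.3293 → 5 s.f., 0.0721 → 3 s.f.; limit is 3.
Rounded to 3 significant figures: 1.29 × 10².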